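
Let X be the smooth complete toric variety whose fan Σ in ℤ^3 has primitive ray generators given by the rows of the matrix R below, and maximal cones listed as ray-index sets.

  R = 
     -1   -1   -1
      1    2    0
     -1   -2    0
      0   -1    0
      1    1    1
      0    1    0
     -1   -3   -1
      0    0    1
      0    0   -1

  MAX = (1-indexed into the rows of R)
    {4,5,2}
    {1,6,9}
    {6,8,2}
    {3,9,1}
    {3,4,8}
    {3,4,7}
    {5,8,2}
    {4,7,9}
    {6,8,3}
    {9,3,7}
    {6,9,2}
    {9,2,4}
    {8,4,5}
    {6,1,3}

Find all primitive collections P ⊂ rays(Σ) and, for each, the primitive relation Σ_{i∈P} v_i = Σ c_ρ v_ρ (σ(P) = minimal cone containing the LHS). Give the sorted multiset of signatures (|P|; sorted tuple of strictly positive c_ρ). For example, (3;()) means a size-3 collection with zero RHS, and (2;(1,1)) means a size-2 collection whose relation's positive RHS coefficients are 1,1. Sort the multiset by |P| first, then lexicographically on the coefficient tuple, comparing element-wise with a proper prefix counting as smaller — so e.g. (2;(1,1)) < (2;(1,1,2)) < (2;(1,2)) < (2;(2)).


The 18 primitive collections of Σ (r=9, n=3):

  • {1,5}:  v_{1} + v_{5} = 0  ⇒ sig = (2;())
  • {2,3}:  v_{2} + v_{3} = 0  ⇒ sig = (2;())
  • {4,6}:  v_{4} + v_{6} = 0  ⇒ sig = (2;())
  • {8,9}:  v_{8} + v_{9} = 0  ⇒ sig = (2;())
  • {1,2}:  v_{1} + v_{2} = v_{6} + v_{9}  ⇒ sig = (2;(1,1))
  • {1,4}:  v_{1} + v_{4} = v_{3} + v_{9}  ⇒ sig = (2;(1,1))
  • {1,8}:  v_{1} + v_{8} = v_{3} + v_{6}  ⇒ sig = (2;(1,1))
  • {2,7}:  v_{2} + v_{7} = v_{4} + v_{9}  ⇒ sig = (2;(1,1))
  • {3,5}:  v_{3} + v_{5} = v_{4} + v_{8}  ⇒ sig = (2;(1,1))
  • {5,6}:  v_{5} + v_{6} = v_{2} + v_{8}  ⇒ sig = (2;(1,1))
  • {5,9}:  v_{5} + v_{9} = v_{2} + v_{4}  ⇒ sig = (2;(1,1))
  • {6,7}:  v_{6} + v_{7} = v_{3} + v_{9}  ⇒ sig = (2;(1,1))
  • {7,8}:  v_{7} + v_{8} = v_{3} + v_{4}  ⇒ sig = (2;(1,1))
  • {5,7}:  v_{5} + v_{7} = 2·v_{4}  ⇒ sig = (2;(2))
  • {1,7}:  v_{1} + v_{7} = 2·v_{3} + 2·v_{9}  ⇒ sig = (2;(2,2))
  • {2,4,8}:  v_{2} + v_{4} + v_{8} = v_{5}  ⇒ sig = (3;(1))
  • {3,4,9}:  v_{3} + v_{4} + v_{9} = v_{7}  ⇒ sig = (3;(1))
  • {3,6,9}:  v_{3} + v_{6} + v_{9} = v_{1}  ⇒ sig = (3;(1))

Hence PRS(X_Σ) =
[(2;()), (2;()), (2;()), (2;()), (2;(1,1)), (2;(1,1)), (2;(1,1)), (2;(1,1)), (2;(1,1)), (2;(1,1)), (2;(1,1)), (2;(1,1)), (2;(1,1)), (2;(2)), (2;(2,2)), (3;(1)), (3;(1)), (3;(1))]


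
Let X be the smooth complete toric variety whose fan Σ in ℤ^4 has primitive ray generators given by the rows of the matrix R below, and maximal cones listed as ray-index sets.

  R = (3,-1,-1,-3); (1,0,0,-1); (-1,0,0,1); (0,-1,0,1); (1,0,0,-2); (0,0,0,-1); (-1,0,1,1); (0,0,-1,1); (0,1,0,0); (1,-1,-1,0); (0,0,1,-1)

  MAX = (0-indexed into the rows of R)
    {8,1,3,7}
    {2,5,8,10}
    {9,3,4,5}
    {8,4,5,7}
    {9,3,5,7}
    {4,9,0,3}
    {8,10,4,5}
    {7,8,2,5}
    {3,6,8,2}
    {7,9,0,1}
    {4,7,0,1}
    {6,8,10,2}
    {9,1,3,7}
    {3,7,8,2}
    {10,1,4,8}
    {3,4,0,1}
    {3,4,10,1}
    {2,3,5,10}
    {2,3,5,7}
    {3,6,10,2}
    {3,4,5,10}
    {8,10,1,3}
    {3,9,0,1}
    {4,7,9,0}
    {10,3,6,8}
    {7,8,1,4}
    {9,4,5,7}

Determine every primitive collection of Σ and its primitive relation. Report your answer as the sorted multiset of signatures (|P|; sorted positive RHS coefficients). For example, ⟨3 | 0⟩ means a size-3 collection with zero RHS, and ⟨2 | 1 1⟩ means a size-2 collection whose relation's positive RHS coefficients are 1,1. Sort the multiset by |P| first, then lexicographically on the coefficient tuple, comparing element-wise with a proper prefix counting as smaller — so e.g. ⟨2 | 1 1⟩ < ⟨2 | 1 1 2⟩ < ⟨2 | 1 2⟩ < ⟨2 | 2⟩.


23 minimal non-faces of Δ(Σ) (on 11 rays):

  • {1,2}:  v_{1} + v_{2} = 0  ⇒ sig = ⟨2 | 0⟩
  • {7,10}:  v_{7} + v_{10} = 0  ⇒ sig = ⟨2 | 0⟩
  • {1,5}:  v_{1} + v_{5} = v_{4}  ⇒ sig = ⟨2 | 1⟩
  • {2,4}:  v_{2} + v_{4} = v_{5}  ⇒ sig = ⟨2 | 1⟩
  • {4,6}:  v_{4} + v_{6} = v_{10}  ⇒ sig = ⟨2 | 1⟩
  • {6,9}:  v_{6} + v_{9} = v_{3}  ⇒ sig = ⟨2 | 1⟩
  • {0,2}:  v_{0} + v_{2} = v_{4} + v_{9}  ⇒ sig = ⟨2 | 1 1⟩
  • {5,6}:  v_{5} + v_{6} = v_{2} + v_{10}  ⇒ sig = ⟨2 | 1 1⟩
  • {8,9}:  v_{8} + v_{9} = v_{1} + v_{7}  ⇒ sig = ⟨2 | 1 1⟩
  • {9,10}:  v_{9} + v_{10} = v_{3} + v_{4}  ⇒ sig = ⟨2 | 1 1⟩
  • {0,6}:  v_{0} + v_{6} = v_{1} + v_{3} + v_{4}  ⇒ sig = ⟨2 | 1 1 1⟩
  • {1,6}:  v_{1} + v_{6} = v_{3} + v_{8} + v_{10}  ⇒ sig = ⟨2 | 1 1 1⟩
  • {2,9}:  v_{2} + v_{9} = v_{3} + v_{5} + v_{7}  ⇒ sig = ⟨2 | 1 1 1⟩
  • {6,7}:  v_{6} + v_{7} = v_{2} + v_{3} + v_{8}  ⇒ sig = ⟨2 | 1 1 1⟩
  • {0,8}:  v_{0} + v_{8} = 2·v_{1} + v_{4} + v_{7}  ⇒ sig = ⟨2 | 1 1 2⟩
  • {0,10}:  v_{0} + v_{10} = v_{1} + v_{3} + 2·v_{4}  ⇒ sig = ⟨2 | 1 1 2⟩
  • {0,5}:  v_{0} + v_{5} = 2·v_{4} + v_{9}  ⇒ sig = ⟨2 | 1 2⟩
  • {3,5,8}:  v_{3} + v_{5} + v_{8} = 0  ⇒ sig = ⟨3 | 0⟩
  • {1,4,9}:  v_{1} + v_{4} + v_{9} = v_{0}  ⇒ sig = ⟨3 | 1⟩
  • {3,4,7}:  v_{3} + v_{4} + v_{7} = v_{9}  ⇒ sig = ⟨3 | 1⟩
  • {3,4,8}:  v_{3} + v_{4} + v_{8} = v_{1}  ⇒ sig = ⟨3 | 1⟩
  • {0,3,7}:  v_{0} + v_{3} + v_{7} = v_{1} + 2·v_{9}  ⇒ sig = ⟨3 | 1 2⟩
  • {2,3,8,10}:  v_{2} + v_{3} + v_{8} + v_{10} = v_{6}  ⇒ sig = ⟨4 | 1⟩

Sorted signature multiset PRS(X):
    ⟨2 | 0⟩
    ⟨2 | 0⟩
    ⟨2 | 1⟩
    ⟨2 | 1⟩
    ⟨2 | 1⟩
    ⟨2 | 1⟩
    ⟨2 | 1 1⟩
    ⟨2 | 1 1⟩
    ⟨2 | 1 1⟩
    ⟨2 | 1 1⟩
    ⟨2 | 1 1 1⟩
    ⟨2 | 1 1 1⟩
    ⟨2 | 1 1 1⟩
    ⟨2 | 1 1 1⟩
    ⟨2 | 1 1 2⟩
    ⟨2 | 1 1 2⟩
    ⟨2 | 1 2⟩
    ⟨3 | 0⟩
    ⟨3 | 1⟩
    ⟨3 | 1⟩
    ⟨3 | 1⟩
    ⟨3 | 1 2⟩
    ⟨4 | 1⟩


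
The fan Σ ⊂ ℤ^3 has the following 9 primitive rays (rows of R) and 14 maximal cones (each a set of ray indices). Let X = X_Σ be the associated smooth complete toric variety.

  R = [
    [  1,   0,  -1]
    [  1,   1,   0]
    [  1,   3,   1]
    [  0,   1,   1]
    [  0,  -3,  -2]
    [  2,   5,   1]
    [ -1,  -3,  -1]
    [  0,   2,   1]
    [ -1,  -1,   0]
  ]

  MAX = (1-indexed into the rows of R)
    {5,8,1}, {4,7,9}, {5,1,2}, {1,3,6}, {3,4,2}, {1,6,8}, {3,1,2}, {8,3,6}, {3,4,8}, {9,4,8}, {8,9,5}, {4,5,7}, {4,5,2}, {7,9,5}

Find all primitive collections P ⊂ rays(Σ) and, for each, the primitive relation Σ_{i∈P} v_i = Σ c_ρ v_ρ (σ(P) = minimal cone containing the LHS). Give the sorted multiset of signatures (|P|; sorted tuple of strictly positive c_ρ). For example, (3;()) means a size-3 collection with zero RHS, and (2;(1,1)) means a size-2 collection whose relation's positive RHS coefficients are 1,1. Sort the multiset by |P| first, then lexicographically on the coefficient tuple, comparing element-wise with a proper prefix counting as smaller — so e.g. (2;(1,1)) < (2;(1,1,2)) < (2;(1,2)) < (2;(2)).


|primitive collections| = 18. Relations:

  P={2,9}:  v_{2} + v_{9} = 0  so sig = (2;())
  P={3,7}:  v_{3} + v_{7} = 0  so sig = (2;())
  P={1,4}:  v_{1} + v_{4} = v_{2}  so sig = (2;(1))
  P={1,7}:  v_{1} + v_{7} = v_{5}  so sig = (2;(1))
  P={2,8}:  v_{2} + v_{8} = v_{3}  so sig = (2;(1))
  P={3,5}:  v_{3} + v_{5} = v_{1}  so sig = (2;(1))
  P={3,9}:  v_{3} + v_{9} = v_{8}  so sig = (2;(1))
  P={7,8}:  v_{7} + v_{8} = v_{9}  so sig = (2;(1))
  P={1,9}:  v_{1} + v_{9} = v_{5} + v_{8}  so sig = (2;(1,1))
  P={2,7}:  v_{2} + v_{7} = v_{4} + v_{5}  so sig = (2;(1,1))
  P={6,7}:  v_{6} + v_{7} = v_{1} + v_{8}  so sig = (2;(1,1))
  P={2,6}:  v_{2} + v_{6} = v_{1} + 2·v_{3}  so sig = (2;(1,2))
  P={5,6}:  v_{5} + v_{6} = 2·v_{1} + v_{8}  so sig = (2;(1,2))
  P={6,9}:  v_{6} + v_{9} = v_{1} + 2·v_{8}  so sig = (2;(1,2))
  P={4,6}:  v_{4} + v_{6} = 2·v_{3}  so sig = (2;(2))
  P={4,5,8}:  v_{4} + v_{5} + v_{8} = 0  so sig = (3;())
  P={1,3,8}:  v_{1} + v_{3} + v_{8} = v_{6}  so sig = (3;(1))
  P={4,5,9}:  v_{4} + v_{5} + v_{9} = v_{7}  so sig = (3;(1))

Sorted signature multiset PRS(X):
[(2;()), (2;()), (2;(1)), (2;(1)), (2;(1)), (2;(1)), (2;(1)), (2;(1)), (2;(1,1)), (2;(1,1)), (2;(1,1)), (2;(1,2)), (2;(1,2)), (2;(1,2)), (2;(2)), (3;()), (3;(1)), (3;(1))]


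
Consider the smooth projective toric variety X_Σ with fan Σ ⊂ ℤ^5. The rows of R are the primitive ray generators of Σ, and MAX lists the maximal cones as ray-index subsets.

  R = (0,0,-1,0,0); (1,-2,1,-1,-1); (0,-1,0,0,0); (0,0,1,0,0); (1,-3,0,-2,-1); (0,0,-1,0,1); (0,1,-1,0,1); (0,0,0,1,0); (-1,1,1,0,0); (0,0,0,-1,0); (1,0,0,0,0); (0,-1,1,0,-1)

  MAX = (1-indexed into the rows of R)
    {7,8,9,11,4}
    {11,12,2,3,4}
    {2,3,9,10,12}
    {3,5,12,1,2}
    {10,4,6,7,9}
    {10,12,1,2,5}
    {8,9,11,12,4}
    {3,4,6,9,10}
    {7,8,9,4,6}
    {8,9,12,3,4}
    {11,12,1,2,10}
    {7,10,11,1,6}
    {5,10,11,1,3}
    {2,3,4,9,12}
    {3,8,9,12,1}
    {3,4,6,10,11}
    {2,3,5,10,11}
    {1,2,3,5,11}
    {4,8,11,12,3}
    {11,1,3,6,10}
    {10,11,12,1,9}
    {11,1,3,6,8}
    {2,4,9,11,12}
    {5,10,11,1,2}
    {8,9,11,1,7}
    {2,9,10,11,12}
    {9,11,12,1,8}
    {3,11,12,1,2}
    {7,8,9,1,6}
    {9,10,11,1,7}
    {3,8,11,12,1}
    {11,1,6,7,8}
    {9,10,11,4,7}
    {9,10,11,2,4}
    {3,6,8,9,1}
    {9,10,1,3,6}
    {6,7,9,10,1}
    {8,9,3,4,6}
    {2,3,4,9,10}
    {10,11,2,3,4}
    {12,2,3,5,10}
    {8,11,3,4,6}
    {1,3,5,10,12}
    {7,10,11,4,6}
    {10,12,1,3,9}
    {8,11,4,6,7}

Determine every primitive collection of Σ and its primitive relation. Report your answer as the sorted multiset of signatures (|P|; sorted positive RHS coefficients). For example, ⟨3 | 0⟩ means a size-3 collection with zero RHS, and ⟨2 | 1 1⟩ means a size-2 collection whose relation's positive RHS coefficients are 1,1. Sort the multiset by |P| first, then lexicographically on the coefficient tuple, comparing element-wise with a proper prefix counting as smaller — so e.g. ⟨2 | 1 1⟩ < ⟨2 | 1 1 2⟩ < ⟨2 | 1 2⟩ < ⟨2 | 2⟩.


Σ has 20 primitive collections:

  P = {1,4}:  v_{1} + v_{4} = 0  →  sig = ⟨2 | 0⟩
  P = {7,12}:  v_{7} + v_{12} = 0  →  sig = ⟨2 | 0⟩
  P = {8,10}:  v_{8} + v_{10} = 0  →  sig = ⟨2 | 0⟩
  P = {3,7}:  v_{3} + v_{7} = v_{6}  →  sig = ⟨2 | 1⟩
  P = {6,12}:  v_{6} + v_{12} = v_{3}  →  sig = ⟨2 | 1⟩
  P = {2,7}:  v_{2} + v_{7} = v_{3} + v_{10} + v_{11}  →  sig = ⟨2 | 1 1 1⟩
  P = {2,8}:  v_{2} + v_{8} = v_{3} + v_{11} + v_{12}  →  sig = ⟨2 | 1 1 1⟩
  P = {4,5}:  v_{4} + v_{5} = v_{2} + v_{3} + v_{10}  →  sig = ⟨2 | 1 1 1⟩
  P = {5,8}:  v_{5} + v_{8} = v_{1} + v_{2} + v_{3}  →  sig = ⟨2 | 1 1 1⟩
  P = {2,6}:  v_{2} + v_{6} = 2·v_{3} + v_{10} + v_{11}  →  sig = ⟨2 | 1 1 2⟩
  P = {5,9}:  v_{5} + v_{9} = v_{3} + 2·v_{10} + v_{12}  →  sig = ⟨2 | 1 1 2⟩
  P = {5,7}:  v_{5} + v_{7} = v_{1} + 2·v_{3} + 2·v_{10} + v_{11}  →  sig = ⟨2 | 1 1 2 2⟩
  P = {5,6}:  v_{5} + v_{6} = v_{1} + 3·v_{3} + 2·v_{10} + v_{11}  →  sig = ⟨2 | 1 1 2 3⟩
  P = {3,9,11}:  v_{3} + v_{9} + v_{11} = v_{4}  →  sig = ⟨3 | 1⟩
  P = {1,2,9}:  v_{1} + v_{2} + v_{9} = v_{10} + v_{12}  →  sig = ⟨3 | 1 1⟩
  P = {4,10,12}:  v_{4} + v_{10} + v_{12} = v_{2} + v_{9}  →  sig = ⟨3 | 1 1⟩
  P = {6,9,11}:  v_{6} + v_{9} + v_{11} = v_{4} + v_{7}  →  sig = ⟨3 | 1 1⟩
  P = {5,11,12}:  v_{5} + v_{11} + v_{12} = v_{1} + 2·v_{2}  →  sig = ⟨3 | 1 2⟩
  P = {1,2,3,10}:  v_{1} + v_{2} + v_{3} + v_{10} = v_{5}  →  sig = ⟨4 | 1⟩
  P = {3,10,11,12}:  v_{3} + v_{10} + v_{11} + v_{12} = v_{2}  →  sig = ⟨4 | 1⟩

so the primitive-relation signature multiset is
[⟨2 | 0⟩, ⟨2 | 0⟩, ⟨2 | 0⟩, ⟨2 | 1⟩, ⟨2 | 1⟩, ⟨2 | 1 1 1⟩, ⟨2 | 1 1 1⟩, ⟨2 | 1 1 1⟩, ⟨2 | 1 1 1⟩, ⟨2 | 1 1 2⟩, ⟨2 | 1 1 2⟩, ⟨2 | 1 1 2 2⟩, ⟨2 | 1 1 2 3⟩, ⟨3 | 1⟩, ⟨3 | 1 1⟩, ⟨3 | 1 1⟩, ⟨3 | 1 1⟩, ⟨3 | 1 2⟩, ⟨4 | 1⟩, ⟨4 | 1⟩]


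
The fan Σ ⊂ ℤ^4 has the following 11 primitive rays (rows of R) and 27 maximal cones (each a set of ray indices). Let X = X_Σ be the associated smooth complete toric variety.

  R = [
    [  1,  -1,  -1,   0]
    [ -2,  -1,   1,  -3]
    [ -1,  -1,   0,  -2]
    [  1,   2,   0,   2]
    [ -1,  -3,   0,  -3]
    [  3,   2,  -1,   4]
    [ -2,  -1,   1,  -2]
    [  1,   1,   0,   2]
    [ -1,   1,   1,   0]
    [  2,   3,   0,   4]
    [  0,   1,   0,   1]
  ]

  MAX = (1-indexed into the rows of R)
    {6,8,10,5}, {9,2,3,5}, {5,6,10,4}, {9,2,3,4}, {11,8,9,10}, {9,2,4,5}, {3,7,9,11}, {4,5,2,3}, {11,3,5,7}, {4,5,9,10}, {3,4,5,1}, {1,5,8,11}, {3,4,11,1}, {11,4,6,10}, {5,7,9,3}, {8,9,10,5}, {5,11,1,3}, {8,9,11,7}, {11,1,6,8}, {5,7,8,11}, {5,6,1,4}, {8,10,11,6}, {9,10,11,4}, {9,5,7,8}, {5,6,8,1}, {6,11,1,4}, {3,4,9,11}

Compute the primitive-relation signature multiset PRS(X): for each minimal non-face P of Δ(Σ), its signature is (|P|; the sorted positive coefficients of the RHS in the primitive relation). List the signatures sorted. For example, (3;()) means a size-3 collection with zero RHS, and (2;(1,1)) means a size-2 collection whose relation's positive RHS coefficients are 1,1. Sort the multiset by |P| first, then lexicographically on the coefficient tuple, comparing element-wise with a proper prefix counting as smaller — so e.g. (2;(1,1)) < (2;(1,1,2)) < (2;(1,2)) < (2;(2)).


|primitive collections| = 22. Relations:

  • {1,9}:  v_{1} + v_{9} = 0  ⟹  sig = (2;())
  • {3,8}:  v_{3} + v_{8} = 0  ⟹  sig = (2;())
  • {1,10}:  v_{1} + v_{10} = v_{6}  ⟹  sig = (2;(1))
  • {3,10}:  v_{3} + v_{10} = v_{4}  ⟹  sig = (2;(1))
  • {4,7}:  v_{4} + v_{7} = v_{9}  ⟹  sig = (2;(1))
  • {4,8}:  v_{4} + v_{8} = v_{10}  ⟹  sig = (2;(1))
  • {6,7}:  v_{6} + v_{7} = v_{8}  ⟹  sig = (2;(1))
  • {6,9}:  v_{6} + v_{9} = v_{10}  ⟹  sig = (2;(1))
  • {1,7}:  v_{1} + v_{7} = v_{5} + v_{11}  ⟹  sig = (2;(1,1))
  • {2,11}:  v_{2} + v_{11} = v_{3} + v_{9}  ⟹  sig = (2;(1,1))
  • {3,6}:  v_{3} + v_{6} = v_{1} + v_{4}  ⟹  sig = (2;(1,1))
  • {7,10}:  v_{7} + v_{10} = v_{8} + v_{9}  ⟹  sig = (2;(1,1))
  • {1,2}:  v_{1} + v_{2} = v_{3} + v_{4} + v_{5}  ⟹  sig = (2;(1,1,1))
  • {2,8}:  v_{2} + v_{8} = v_{4} + v_{5} + v_{9}  ⟹  sig = (2;(1,1,1))
  • {2,7}:  v_{2} + v_{7} = v_{3} + v_{5} + 2·v_{9}  ⟹  sig = (2;(1,1,2))
  • {2,10}:  v_{2} + v_{10} = 2·v_{4} + v_{5} + v_{9}  ⟹  sig = (2;(1,1,2))
  • {2,6}:  v_{2} + v_{6} = 2·v_{4} + v_{5}  ⟹  sig = (2;(1,2))
  • {4,5,11}:  v_{4} + v_{5} + v_{11} = 0  ⟹  sig = (3;())
  • {5,9,11}:  v_{5} + v_{9} + v_{11} = v_{7}  ⟹  sig = (3;(1))
  • {5,10,11}:  v_{5} + v_{10} + v_{11} = v_{8}  ⟹  sig = (3;(1))
  • {5,6,11}:  v_{5} + v_{6} + v_{11} = v_{1} + v_{8}  ⟹  sig = (3;(1,1))
  • {3,4,5,9}:  v_{3} + v_{4} + v_{5} + v_{9} = v_{2}  ⟹  sig = (4;(1))

Sorted signature multiset PRS(X):
    |P|=2: 17 collections, coeffs (), (), (1), (1), (1), (1), (1), (1), (1,1), (1,1), (1,1), (1,1), (1,1,1), (1,1,1), (1,1,2), (1,1,2), (1,2)
    |P|=3: 4 collections, coeffs (), (1), (1), (1,1)
    |P|=4: 1 collection, coeffs (1)


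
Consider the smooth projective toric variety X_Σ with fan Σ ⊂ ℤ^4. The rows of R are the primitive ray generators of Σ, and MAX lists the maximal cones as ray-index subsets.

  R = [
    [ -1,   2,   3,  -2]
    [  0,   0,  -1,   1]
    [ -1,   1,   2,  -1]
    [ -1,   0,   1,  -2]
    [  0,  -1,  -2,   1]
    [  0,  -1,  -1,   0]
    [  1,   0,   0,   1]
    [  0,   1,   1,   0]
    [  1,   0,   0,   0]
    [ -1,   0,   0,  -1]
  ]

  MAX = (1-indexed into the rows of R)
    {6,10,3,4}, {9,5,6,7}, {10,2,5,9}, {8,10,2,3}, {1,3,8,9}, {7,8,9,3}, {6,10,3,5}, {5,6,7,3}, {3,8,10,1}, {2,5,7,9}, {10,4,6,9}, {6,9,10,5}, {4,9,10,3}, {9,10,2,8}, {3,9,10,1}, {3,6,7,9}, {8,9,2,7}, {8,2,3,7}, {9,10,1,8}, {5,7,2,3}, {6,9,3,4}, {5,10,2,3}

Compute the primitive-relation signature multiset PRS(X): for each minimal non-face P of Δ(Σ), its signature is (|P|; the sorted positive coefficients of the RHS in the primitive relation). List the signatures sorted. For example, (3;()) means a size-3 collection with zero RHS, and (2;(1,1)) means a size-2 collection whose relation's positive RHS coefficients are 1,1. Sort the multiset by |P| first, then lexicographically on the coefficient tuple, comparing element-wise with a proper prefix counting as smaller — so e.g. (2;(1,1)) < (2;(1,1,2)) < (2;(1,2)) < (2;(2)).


|primitive collections| = 17. Relations:

  P = {6,8}:  v_{6} + v_{8} = 0  ⇒ sig = (2;())
  P = {7,10}:  v_{7} + v_{10} = 0  ⇒ sig = (2;())
  P = {2,4}:  v_{2} + v_{4} = v_{10}  ⇒ sig = (2;(1))
  P = {2,6}:  v_{2} + v_{6} = v_{5}  ⇒ sig = (2;(1))
  P = {5,8}:  v_{5} + v_{8} = v_{2}  ⇒ sig = (2;(1))
  P = {1,5}:  v_{1} + v_{5} = v_{8} + v_{10}  ⇒ sig = (2;(1,1))
  P = {4,5}:  v_{4} + v_{5} = v_{6} + v_{10}  ⇒ sig = (2;(1,1))
  P = {1,6}:  v_{1} + v_{6} = v_{3} + v_{9} + v_{10}  ⇒ sig = (2;(1,1,1))
  P = {1,7}:  v_{1} + v_{7} = v_{3} + v_{8} + v_{9}  ⇒ sig = (2;(1,1,1))
  P = {4,7}:  v_{4} + v_{7} = v_{3} + v_{6} + v_{9}  ⇒ sig = (2;(1,1,1))
  P = {4,8}:  v_{4} + v_{8} = v_{3} + v_{9} + v_{10}  ⇒ sig = (2;(1,1,1))
  P = {1,2}:  v_{1} + v_{2} = 2·v_{8} + v_{10}  ⇒ sig = (2;(1,2))
  P = {1,4}:  v_{1} + v_{4} = 2·v_{3} + 2·v_{9} + 2·v_{10}  ⇒ sig = (2;(2,2,2))
  P = {3,5,9}:  v_{3} + v_{5} + v_{9} = 0  ⇒ sig = (3;())
  P = {2,3,9}:  v_{2} + v_{3} + v_{9} = v_{8}  ⇒ sig = (3;(1))
  P = {3,6,9,10}:  v_{3} + v_{6} + v_{9} + v_{10} = v_{4}  ⇒ sig = (4;(1))
  P = {3,8,9,10}:  v_{3} + v_{8} + v_{9} + v_{10} = v_{1}  ⇒ sig = (4;(1))

Signatures (|P|; sorted positive RHS coefficients), sorted:
    |P|=2: 13 collections, coeffs (), (), (1), (1), (1), (1,1), (1,1), (1,1,1), (1,1,1), (1,1,1), (1,1,1), (1,2), (2,2,2)
    |P|=3: 2 collections, coeffs (), (1)
    |P|=4: 2 collections, coeffs (1), (1)


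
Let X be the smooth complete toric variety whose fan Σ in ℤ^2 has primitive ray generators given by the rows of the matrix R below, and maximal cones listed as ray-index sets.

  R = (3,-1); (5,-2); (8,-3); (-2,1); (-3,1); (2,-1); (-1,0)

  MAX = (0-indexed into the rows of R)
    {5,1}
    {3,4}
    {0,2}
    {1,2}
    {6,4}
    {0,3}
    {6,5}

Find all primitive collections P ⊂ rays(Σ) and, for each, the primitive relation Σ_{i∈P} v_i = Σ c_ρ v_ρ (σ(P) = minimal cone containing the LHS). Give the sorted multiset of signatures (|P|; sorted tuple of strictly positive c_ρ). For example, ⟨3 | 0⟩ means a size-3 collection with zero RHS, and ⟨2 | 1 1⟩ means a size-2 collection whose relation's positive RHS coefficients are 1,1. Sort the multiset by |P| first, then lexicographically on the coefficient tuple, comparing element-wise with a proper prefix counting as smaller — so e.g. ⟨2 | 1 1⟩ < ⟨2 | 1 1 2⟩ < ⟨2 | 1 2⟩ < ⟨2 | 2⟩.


The 14 primitive collections of Σ (r=7, n=2):

  P={0,4}:  v_{0} + v_{4} = 0 — sig = ⟨2 | 0⟩
  P={3,5}:  v_{3} + v_{5} = 0 — sig = ⟨2 | 0⟩
  P={0,1}:  v_{0} + v_{1} = v_{2} — sig = ⟨2 | 1⟩
  P={0,5}:  v_{0} + v_{5} = v_{1} — sig = ⟨2 | 1⟩
  P={0,6}:  v_{0} + v_{6} = v_{5} — sig = ⟨2 | 1⟩
  P={1,3}:  v_{1} + v_{3} = v_{0} — sig = ⟨2 | 1⟩
  P={1,4}:  v_{1} + v_{4} = v_{5} — sig = ⟨2 | 1⟩
  P={2,4}:  v_{2} + v_{4} = v_{1} — sig = ⟨2 | 1⟩
  P={3,6}:  v_{3} + v_{6} = v_{4} — sig = ⟨2 | 1⟩
  P={4,5}:  v_{4} + v_{5} = v_{6} — sig = ⟨2 | 1⟩
  P={2,6}:  v_{2} + v_{6} = v_{1} + v_{5} — sig = ⟨2 | 1 1⟩
  P={1,6}:  v_{1} + v_{6} = 2·v_{5} — sig = ⟨2 | 2⟩
  P={2,3}:  v_{2} + v_{3} = 2·v_{0} — sig = ⟨2 | 2⟩
  P={2,5}:  v_{2} + v_{5} = 2·v_{1} — sig = ⟨2 | 2⟩

Signatures (|P|; sorted positive RHS coefficients), sorted:
{ ⟨2 | 0⟩ ×2,  ⟨2 | 1⟩ ×8,  ⟨2 | 1 1⟩,  ⟨2 | 2⟩ ×3 }


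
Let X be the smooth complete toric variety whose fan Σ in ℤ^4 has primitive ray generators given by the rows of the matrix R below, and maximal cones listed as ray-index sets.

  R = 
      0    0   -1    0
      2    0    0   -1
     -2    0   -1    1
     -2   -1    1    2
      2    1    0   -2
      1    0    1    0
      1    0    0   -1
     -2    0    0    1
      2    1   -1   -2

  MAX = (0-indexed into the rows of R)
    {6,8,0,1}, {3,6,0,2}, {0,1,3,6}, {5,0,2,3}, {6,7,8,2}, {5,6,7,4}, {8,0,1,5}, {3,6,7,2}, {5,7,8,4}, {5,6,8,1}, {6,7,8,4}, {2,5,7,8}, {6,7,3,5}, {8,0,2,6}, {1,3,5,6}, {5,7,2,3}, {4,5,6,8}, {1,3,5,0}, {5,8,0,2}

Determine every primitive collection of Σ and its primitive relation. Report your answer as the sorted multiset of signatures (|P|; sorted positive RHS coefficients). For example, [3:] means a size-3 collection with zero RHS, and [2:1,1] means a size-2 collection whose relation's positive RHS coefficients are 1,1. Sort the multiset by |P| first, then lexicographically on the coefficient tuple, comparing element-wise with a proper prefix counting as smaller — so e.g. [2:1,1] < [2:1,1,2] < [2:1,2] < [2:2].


Σ has 11 primitive collections:

  {1,7}:  v_{1} + v_{7} = 0 — sig = [2:]
  {3,8}:  v_{3} + v_{8} = 0 — sig = [2:]
  {0,4}:  v_{0} + v_{4} = v_{8} — sig = [2:1]
  {0,7}:  v_{0} + v_{7} = v_{2} — sig = [2:1]
  {1,2}:  v_{1} + v_{2} = v_{0} — sig = [2:1]
  {2,4}:  v_{2} + v_{4} = v_{7} + v_{8} — sig = [2:1,1]
  {1,4}:  v_{1} + v_{4} = v_{5} + v_{6} + v_{8} — sig = [2:1,1,1]
  {3,4}:  v_{3} + v_{4} = v_{5} + v_{6} + v_{7} — sig = [2:1,1,1]
  {2,5,6}:  v_{2} + v_{5} + v_{6} = 0 — sig = [3:]
  {0,5,6}:  v_{0} + v_{5} + v_{6} = v_{1} — sig = [3:1]
  {5,6,7,8}:  v_{5} + v_{6} + v_{7} + v_{8} = v_{4} — sig = [4:1]

Signatures (|P|; sorted positive RHS coefficients), sorted:
    |P|=2: 8 collections, coeffs (), (), (1), (1), (1), (1,1), (1,1,1), (1,1,1)
    |P|=3: 2 collections, coeffs (), (1)
    |P|=4: 1 collection, coeffs (1)


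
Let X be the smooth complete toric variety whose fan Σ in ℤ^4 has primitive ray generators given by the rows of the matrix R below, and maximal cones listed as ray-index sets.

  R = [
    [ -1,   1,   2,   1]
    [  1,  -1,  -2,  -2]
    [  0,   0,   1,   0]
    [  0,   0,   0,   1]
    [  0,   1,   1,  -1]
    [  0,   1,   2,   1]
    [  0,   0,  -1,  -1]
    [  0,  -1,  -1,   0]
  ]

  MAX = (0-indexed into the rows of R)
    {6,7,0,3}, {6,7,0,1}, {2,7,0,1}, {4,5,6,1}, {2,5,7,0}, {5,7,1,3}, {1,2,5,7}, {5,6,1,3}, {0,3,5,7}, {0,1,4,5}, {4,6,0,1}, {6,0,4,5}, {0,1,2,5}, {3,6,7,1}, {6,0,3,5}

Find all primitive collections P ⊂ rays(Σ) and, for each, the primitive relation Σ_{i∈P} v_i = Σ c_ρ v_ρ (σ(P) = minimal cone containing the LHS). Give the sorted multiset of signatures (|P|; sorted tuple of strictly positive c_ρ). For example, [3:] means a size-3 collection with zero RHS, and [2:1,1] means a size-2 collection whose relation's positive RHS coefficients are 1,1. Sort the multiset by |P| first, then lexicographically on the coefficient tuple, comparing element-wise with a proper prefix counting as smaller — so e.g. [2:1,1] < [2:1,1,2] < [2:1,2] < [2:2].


The 9 primitive collections of Σ (r=8, n=4):

  {2,3}:  v_{2} + v_{3} = v_{5} + v_{7}  →  sig = [2:1,1]
  {2,6}:  v_{2} + v_{6} = v_{0} + v_{1}  →  sig = [2:1,1]
  {3,4}:  v_{3} + v_{4} = v_{5} + v_{6}  →  sig = [2:1,1]
  {4,7}:  v_{4} + v_{7} = v_{0} + v_{1}  →  sig = [2:1,1]
  {2,4}:  v_{2} + v_{4} = 2·v_{0} + 2·v_{1} + v_{5}  →  sig = [2:1,2,2]
  {0,1,3}:  v_{0} + v_{1} + v_{3} = 0  →  sig = [3:]
  {5,6,7}:  v_{5} + v_{6} + v_{7} = 0  →  sig = [3:]
  {0,1,5,6}:  v_{0} + v_{1} + v_{5} + v_{6} = v_{4}  →  sig = [4:1]
  {0,1,5,7}:  v_{0} + v_{1} + v_{5} + v_{7} = v_{2}  →  sig = [4:1]

Signatures (|P|; sorted positive RHS coefficients), sorted:
[[2:1,1], [2:1,1], [2:1,1], [2:1,1], [2:1,2,2], [3:], [3:], [4:1], [4:1]]


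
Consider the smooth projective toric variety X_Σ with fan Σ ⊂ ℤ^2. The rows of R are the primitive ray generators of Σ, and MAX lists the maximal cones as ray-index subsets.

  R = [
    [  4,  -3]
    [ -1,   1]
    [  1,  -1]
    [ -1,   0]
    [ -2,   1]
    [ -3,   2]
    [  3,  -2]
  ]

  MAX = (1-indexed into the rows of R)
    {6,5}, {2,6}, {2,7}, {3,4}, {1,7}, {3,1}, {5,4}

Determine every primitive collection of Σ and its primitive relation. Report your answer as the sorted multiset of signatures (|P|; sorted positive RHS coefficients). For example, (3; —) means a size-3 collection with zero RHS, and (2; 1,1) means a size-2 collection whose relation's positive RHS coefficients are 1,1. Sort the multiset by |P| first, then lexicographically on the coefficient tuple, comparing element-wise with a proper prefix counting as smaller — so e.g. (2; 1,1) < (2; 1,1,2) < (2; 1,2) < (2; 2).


Primitive collections (14):

  P={2,3}:  v_{2} + v_{3} = 0  ⇒ sig = (2; —)
  P={6,7}:  v_{6} + v_{7} = 0  ⇒ sig = (2; —)
  P={1,2}:  v_{1} + v_{2} = v_{7}  ⇒ sig = (2; 1)
  P={1,6}:  v_{1} + v_{6} = v_{3}  ⇒ sig = (2; 1)
  P={2,4}:  v_{2} + v_{4} = v_{5}  ⇒ sig = (2; 1)
  P={2,5}:  v_{2} + v_{5} = v_{6}  ⇒ sig = (2; 1)
  P={3,5}:  v_{3} + v_{5} = v_{4}  ⇒ sig = (2; 1)
  P={3,6}:  v_{3} + v_{6} = v_{5}  ⇒ sig = (2; 1)
  P={3,7}:  v_{3} + v_{7} = v_{1}  ⇒ sig = (2; 1)
  P={5,7}:  v_{5} + v_{7} = v_{3}  ⇒ sig = (2; 1)
  P={1,5}:  v_{1} + v_{5} = 2·v_{3}  ⇒ sig = (2; 2)
  P={4,6}:  v_{4} + v_{6} = 2·v_{5}  ⇒ sig = (2; 2)
  P={4,7}:  v_{4} + v_{7} = 2·v_{3}  ⇒ sig = (2; 2)
  P={1,4}:  v_{1} + v_{4} = 3·v_{3}  ⇒ sig = (2; 3)

Hence PRS(X_Σ) =
{ (2; —) ×2,  (2; 1) ×8,  (2; 2) ×3,  (2; 3) }


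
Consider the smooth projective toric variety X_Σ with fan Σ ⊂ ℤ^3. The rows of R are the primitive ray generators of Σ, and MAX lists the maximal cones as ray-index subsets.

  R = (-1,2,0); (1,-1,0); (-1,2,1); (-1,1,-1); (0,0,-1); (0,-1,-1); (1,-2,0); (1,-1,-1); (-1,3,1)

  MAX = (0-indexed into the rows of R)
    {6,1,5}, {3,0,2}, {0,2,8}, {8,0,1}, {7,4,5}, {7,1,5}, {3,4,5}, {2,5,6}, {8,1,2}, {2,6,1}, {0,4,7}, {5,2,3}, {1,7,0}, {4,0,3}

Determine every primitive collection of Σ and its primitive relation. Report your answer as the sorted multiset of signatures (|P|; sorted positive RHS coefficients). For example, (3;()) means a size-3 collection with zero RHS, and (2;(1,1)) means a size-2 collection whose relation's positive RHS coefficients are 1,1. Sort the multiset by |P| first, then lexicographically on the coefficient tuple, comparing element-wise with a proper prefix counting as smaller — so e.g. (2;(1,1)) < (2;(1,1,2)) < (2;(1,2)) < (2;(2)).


|primitive collections| = 17. Relations:

  P={0,6}:  v_{0} + v_{6} = 0  so sig = (2;())
  P={0,5}:  v_{0} + v_{5} = v_{3}  so sig = (2;(1))
  P={1,3}:  v_{1} + v_{3} = v_{4}  so sig = (2;(1))
  P={1,4}:  v_{1} + v_{4} = v_{7}  so sig = (2;(1))
  P={2,4}:  v_{2} + v_{4} = v_{0}  so sig = (2;(1))
  P={3,6}:  v_{3} + v_{6} = v_{5}  so sig = (2;(1))
  P={5,8}:  v_{5} + v_{8} = v_{0}  so sig = (2;(1))
  P={2,7}:  v_{2} + v_{7} = v_{0} + v_{1}  so sig = (2;(1,1))
  P={4,6}:  v_{4} + v_{6} = v_{1} + v_{5}  so sig = (2;(1,1))
  P={6,8}:  v_{6} + v_{8} = v_{1} + v_{2}  so sig = (2;(1,1))
  P={4,8}:  v_{4} + v_{8} = 2·v_{0} + v_{1}  so sig = (2;(1,2))
  P={6,7}:  v_{6} + v_{7} = 2·v_{1} + v_{5}  so sig = (2;(1,2))
  P={3,7}:  v_{3} + v_{7} = 2·v_{4}  so sig = (2;(2))
  P={3,8}:  v_{3} + v_{8} = 2·v_{0}  so sig = (2;(2))
  P={7,8}:  v_{7} + v_{8} = 2·v_{0} + 2·v_{1}  so sig = (2;(2,2))
  P={1,2,5}:  v_{1} + v_{2} + v_{5} = 0  so sig = (3;())
  P={0,1,2}:  v_{0} + v_{1} + v_{2} = v_{8}  so sig = (3;(1))

Sorted signature multiset PRS(X):
    (2;())
    (2;(1))
    (2;(1))
    (2;(1))
    (2;(1))
    (2;(1))
    (2;(1))
    (2;(1,1))
    (2;(1,1))
    (2;(1,1))
    (2;(1,2))
    (2;(1,2))
    (2;(2))
    (2;(2))
    (2;(2,2))
    (3;())
    (3;(1))


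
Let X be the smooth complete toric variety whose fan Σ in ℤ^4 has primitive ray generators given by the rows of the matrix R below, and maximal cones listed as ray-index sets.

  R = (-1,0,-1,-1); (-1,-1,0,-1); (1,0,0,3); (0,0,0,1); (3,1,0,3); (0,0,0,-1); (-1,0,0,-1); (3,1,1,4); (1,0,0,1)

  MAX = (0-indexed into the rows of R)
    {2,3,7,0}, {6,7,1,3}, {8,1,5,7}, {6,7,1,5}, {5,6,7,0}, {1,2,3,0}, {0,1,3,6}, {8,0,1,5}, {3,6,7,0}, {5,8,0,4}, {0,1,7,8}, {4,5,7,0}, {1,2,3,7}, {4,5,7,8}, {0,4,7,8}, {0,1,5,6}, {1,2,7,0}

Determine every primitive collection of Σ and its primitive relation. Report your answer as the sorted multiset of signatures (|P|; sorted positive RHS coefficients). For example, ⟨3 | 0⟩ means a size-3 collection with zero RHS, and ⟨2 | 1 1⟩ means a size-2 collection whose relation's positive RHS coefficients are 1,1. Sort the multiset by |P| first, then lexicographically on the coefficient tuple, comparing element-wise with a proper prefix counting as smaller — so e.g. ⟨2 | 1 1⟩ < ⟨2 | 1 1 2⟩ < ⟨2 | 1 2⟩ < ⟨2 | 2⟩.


14 collections generate NE(X_Σ); each relation:

  P = {3,5}:  v_{3} + v_{5} = 0 — sig = ⟨2 | 0⟩
  P = {6,8}:  v_{6} + v_{8} = 0 — sig = ⟨2 | 0⟩
  P = {2,5}:  v_{2} + v_{5} = v_{0} + v_{1} + v_{7} — sig = ⟨2 | 1 1 1⟩
  P = {3,4}:  v_{3} + v_{4} = v_{0} + v_{7} + v_{8} — sig = ⟨2 | 1 1 1⟩
  P = {3,8}:  v_{3} + v_{8} = v_{0} + v_{1} + v_{7} — sig = ⟨2 | 1 1 1⟩
  P = {4,6}:  v_{4} + v_{6} = v_{0} + v_{5} + v_{7} — sig = ⟨2 | 1 1 1⟩
  P = {2,4}:  v_{2} + v_{4} = 2·v_{0} + v_{1} + 2·v_{7} + v_{8} — sig = ⟨2 | 1 1 2 2⟩
  P = {1,4}:  v_{1} + v_{4} = 2·v_{8} — sig = ⟨2 | 2⟩
  P = {2,6}:  v_{2} + v_{6} = 2·v_{3} — sig = ⟨2 | 2⟩
  P = {2,8}:  v_{2} + v_{8} = 2·v_{0} + 2·v_{1} + 2·v_{7} — sig = ⟨2 | 2 2 2⟩
  P = {0,1,3,7}:  v_{0} + v_{1} + v_{3} + v_{7} = v_{2} — sig = ⟨4 | 1⟩
  P = {0,1,5,7}:  v_{0} + v_{1} + v_{5} + v_{7} = v_{8} — sig = ⟨4 | 1⟩
  P = {0,1,6,7}:  v_{0} + v_{1} + v_{6} + v_{7} = v_{3} — sig = ⟨4 | 1⟩
  P = {0,5,7,8}:  v_{0} + v_{5} + v_{7} + v_{8} = v_{4} — sig = ⟨4 | 1⟩

Hence PRS(X_Σ) =
    |P|=2: 10 collections, coeffs (), (), (1,1,1), (1,1,1), (1,1,1), (1,1,1), (1,1,2,2), (2), (2), (2,2,2)
    |P|=4: 4 collections, coeffs (1), (1), (1), (1)


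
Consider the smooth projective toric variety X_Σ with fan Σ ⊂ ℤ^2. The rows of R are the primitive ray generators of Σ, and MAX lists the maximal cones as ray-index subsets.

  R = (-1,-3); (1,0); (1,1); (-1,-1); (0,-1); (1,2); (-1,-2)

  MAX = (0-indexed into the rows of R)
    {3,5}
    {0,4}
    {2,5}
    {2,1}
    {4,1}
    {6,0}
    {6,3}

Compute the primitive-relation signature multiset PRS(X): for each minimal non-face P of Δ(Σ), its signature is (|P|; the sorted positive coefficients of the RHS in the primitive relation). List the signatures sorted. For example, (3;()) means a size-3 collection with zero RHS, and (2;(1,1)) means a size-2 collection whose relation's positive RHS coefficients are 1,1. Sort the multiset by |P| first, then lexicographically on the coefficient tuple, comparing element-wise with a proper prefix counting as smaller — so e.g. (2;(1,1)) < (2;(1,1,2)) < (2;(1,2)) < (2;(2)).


|primitive collections| = 14. Relations:

  P = {2,3}:  v_{2} + v_{3} = 0 ; sig = (2;())
  P = {5,6}:  v_{5} + v_{6} = 0 ; sig = (2;())
  P = {0,5}:  v_{0} + v_{5} = v_{4} ; sig = (2;(1))
  P = {1,3}:  v_{1} + v_{3} = v_{4} ; sig = (2;(1))
  P = {2,4}:  v_{2} + v_{4} = v_{1} ; sig = (2;(1))
  P = {2,6}:  v_{2} + v_{6} = v_{4} ; sig = (2;(1))
  P = {3,4}:  v_{3} + v_{4} = v_{6} ; sig = (2;(1))
  P = {4,5}:  v_{4} + v_{5} = v_{2} ; sig = (2;(1))
  P = {4,6}:  v_{4} + v_{6} = v_{0} ; sig = (2;(1))
  P = {0,2}:  v_{0} + v_{2} = 2·v_{4} ; sig = (2;(2))
  P = {0,3}:  v_{0} + v_{3} = 2·v_{6} ; sig = (2;(2))
  P = {1,5}:  v_{1} + v_{5} = 2·v_{2} ; sig = (2;(2))
  P = {1,6}:  v_{1} + v_{6} = 2·v_{4} ; sig = (2;(2))
  P = {0,1}:  v_{0} + v_{1} = 3·v_{4} ; sig = (2;(3))

Hence PRS(X_Σ) =
{ (2;()) ×2,  (2;(1)) ×7,  (2;(2)) ×4,  (2;(3)) }


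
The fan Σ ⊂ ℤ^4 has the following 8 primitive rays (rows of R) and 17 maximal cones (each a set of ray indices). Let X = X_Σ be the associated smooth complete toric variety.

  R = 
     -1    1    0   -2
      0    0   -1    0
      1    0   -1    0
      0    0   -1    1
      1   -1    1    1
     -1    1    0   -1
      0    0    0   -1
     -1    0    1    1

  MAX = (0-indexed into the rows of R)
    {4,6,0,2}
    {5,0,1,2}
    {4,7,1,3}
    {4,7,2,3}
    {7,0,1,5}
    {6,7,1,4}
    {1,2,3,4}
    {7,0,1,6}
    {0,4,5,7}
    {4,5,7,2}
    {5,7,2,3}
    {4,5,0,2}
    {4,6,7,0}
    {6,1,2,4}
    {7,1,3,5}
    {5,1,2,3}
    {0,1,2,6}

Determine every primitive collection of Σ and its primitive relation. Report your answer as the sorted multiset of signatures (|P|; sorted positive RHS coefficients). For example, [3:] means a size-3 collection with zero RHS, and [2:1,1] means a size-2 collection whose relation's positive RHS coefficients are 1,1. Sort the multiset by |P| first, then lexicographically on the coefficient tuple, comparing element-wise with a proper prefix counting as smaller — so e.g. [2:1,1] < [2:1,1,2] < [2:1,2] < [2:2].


Primitive collections (9):

  {3,6}:  v_{3} + v_{6} = v_{1}  →  sig = [2:1]
  {5,6}:  v_{5} + v_{6} = v_{0}  →  sig = [2:1]
  {0,3}:  v_{0} + v_{3} = v_{1} + v_{5}  →  sig = [2:1,1]
  {1,4,5}:  v_{1} + v_{4} + v_{5} = 0  →  sig = [3:]
  {2,6,7}:  v_{2} + v_{6} + v_{7} = 0  →  sig = [3:]
  {0,1,4}:  v_{0} + v_{1} + v_{4} = v_{6}  →  sig = [3:1]
  {0,2,7}:  v_{0} + v_{2} + v_{7} = v_{5}  →  sig = [3:1]
  {1,2,7}:  v_{1} + v_{2} + v_{7} = v_{3}  →  sig = [3:1]
  {3,4,5}:  v_{3} + v_{4} + v_{5} = v_{2} + v_{7}  →  sig = [3:1,1]

so the primitive-relation signature multiset is
[[2:1], [2:1], [2:1,1], [3:], [3:], [3:1], [3:1], [3:1], [3:1,1]]


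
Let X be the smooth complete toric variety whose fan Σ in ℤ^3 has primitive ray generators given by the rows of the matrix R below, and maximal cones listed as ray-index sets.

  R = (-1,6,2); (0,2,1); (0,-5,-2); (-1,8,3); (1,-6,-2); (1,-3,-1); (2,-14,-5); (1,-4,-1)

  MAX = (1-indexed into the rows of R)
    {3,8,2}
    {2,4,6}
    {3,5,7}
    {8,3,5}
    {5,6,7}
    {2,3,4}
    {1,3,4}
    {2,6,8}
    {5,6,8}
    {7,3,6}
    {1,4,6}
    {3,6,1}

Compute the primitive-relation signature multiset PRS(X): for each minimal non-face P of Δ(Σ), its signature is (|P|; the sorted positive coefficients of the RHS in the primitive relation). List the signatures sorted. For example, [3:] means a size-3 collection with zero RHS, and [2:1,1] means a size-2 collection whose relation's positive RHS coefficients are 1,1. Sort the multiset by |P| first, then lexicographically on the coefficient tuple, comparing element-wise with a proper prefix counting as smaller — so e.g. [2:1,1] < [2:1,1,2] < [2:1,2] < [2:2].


14 minimal non-faces of Δ(Σ) (on 8 rays):

  {1,5}:  v_{1} + v_{5} = 0  so sig = [2:]
  {1,2}:  v_{1} + v_{2} = v_{4}  so sig = [2:1]
  {1,8}:  v_{1} + v_{8} = v_{2}  so sig = [2:1]
  {2,5}:  v_{2} + v_{5} = v_{8}  so sig = [2:1]
  {4,5}:  v_{4} + v_{5} = v_{2}  so sig = [2:1]
  {4,7}:  v_{4} + v_{7} = v_{5}  so sig = [2:1]
  {1,7}:  v_{1} + v_{7} = v_{3} + v_{6}  so sig = [2:1,1]
  {2,7}:  v_{2} + v_{7} = 2·v_{5}  so sig = [2:2]
  {4,8}:  v_{4} + v_{8} = 2·v_{2}  so sig = [2:2]
  {7,8}:  v_{7} + v_{8} = 3·v_{5}  so sig = [2:3]
  {3,4,6}:  v_{3} + v_{4} + v_{6} = 0  so sig = [3:]
  {2,3,6}:  v_{2} + v_{3} + v_{6} = v_{5}  so sig = [3:1]
  {3,5,6}:  v_{3} + v_{5} + v_{6} = v_{7}  so sig = [3:1]
  {3,6,8}:  v_{3} + v_{6} + v_{8} = 2·v_{5}  so sig = [3:2]

Sorted signature multiset PRS(X):
    |P|=2: 10 collections, coeffs (), (1), (1), (1), (1), (1), (1,1), (2), (2), (3)
    |P|=3: 4 collections, coeffs (), (1), (1), (2)


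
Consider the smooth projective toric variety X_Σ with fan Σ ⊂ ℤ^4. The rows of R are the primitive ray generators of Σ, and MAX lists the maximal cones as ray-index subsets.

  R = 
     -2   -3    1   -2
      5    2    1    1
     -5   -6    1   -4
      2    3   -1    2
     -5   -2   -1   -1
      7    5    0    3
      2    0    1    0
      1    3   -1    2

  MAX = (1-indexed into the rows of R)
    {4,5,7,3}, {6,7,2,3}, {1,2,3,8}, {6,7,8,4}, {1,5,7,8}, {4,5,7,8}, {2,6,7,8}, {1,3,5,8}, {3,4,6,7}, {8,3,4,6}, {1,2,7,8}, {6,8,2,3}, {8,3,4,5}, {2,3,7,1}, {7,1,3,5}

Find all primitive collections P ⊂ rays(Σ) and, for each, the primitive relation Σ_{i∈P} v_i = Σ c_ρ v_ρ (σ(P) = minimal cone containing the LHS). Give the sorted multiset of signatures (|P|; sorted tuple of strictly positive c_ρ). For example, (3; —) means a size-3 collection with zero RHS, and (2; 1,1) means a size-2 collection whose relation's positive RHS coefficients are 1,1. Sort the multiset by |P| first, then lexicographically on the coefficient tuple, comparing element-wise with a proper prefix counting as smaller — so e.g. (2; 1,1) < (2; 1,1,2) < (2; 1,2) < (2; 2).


Primitive collections (6):

  P = {1,4}:  v_{1} + v_{4} = 0 ; sig = (2; —)
  P = {2,5}:  v_{2} + v_{5} = 0 ; sig = (2; —)
  P = {1,6}:  v_{1} + v_{6} = v_{2} ; sig = (2; 1)
  P = {2,4}:  v_{2} + v_{4} = v_{6} ; sig = (2; 1)
  P = {5,6}:  v_{5} + v_{6} = v_{4} ; sig = (2; 1)
  P = {3,7,8}:  v_{3} + v_{7} + v_{8} = v_{1} ; sig = (3; 1)

Signatures (|P|; sorted positive RHS coefficients), sorted:
    (2; —)
    (2; —)
    (2; 1)
    (2; 1)
    (2; 1)
    (3; 1)


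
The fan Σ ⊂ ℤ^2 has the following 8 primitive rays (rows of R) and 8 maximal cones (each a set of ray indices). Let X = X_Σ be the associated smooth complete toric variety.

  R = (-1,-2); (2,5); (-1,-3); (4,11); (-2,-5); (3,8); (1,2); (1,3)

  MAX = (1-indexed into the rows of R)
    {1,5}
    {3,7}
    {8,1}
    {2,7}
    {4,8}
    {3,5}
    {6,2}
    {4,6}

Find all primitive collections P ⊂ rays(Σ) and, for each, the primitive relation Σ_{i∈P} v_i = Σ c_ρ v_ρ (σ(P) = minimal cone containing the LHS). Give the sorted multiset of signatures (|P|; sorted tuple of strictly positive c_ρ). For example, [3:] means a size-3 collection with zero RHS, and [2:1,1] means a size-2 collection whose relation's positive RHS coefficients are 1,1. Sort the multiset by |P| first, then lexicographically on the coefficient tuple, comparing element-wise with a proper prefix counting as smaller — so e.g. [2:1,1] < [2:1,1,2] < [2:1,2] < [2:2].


Σ has 20 primitive collections:

  {1,7}:  v_{1} + v_{7} = 0  so sig = [2:]
  {2,5}:  v_{2} + v_{5} = 0  so sig = [2:]
  {3,8}:  v_{3} + v_{8} = 0  so sig = [2:]
  {1,2}:  v_{1} + v_{2} = v_{8}  so sig = [2:1]
  {1,3}:  v_{1} + v_{3} = v_{5}  so sig = [2:1]
  {2,3}:  v_{2} + v_{3} = v_{7}  so sig = [2:1]
  {2,8}:  v_{2} + v_{8} = v_{6}  so sig = [2:1]
  {3,4}:  v_{3} + v_{4} = v_{6}  so sig = [2:1]
  {3,6}:  v_{3} + v_{6} = v_{2}  so sig = [2:1]
  {5,6}:  v_{5} + v_{6} = v_{8}  so sig = [2:1]
  {5,7}:  v_{5} + v_{7} = v_{3}  so sig = [2:1]
  {5,8}:  v_{5} + v_{8} = v_{1}  so sig = [2:1]
  {6,8}:  v_{6} + v_{8} = v_{4}  so sig = [2:1]
  {7,8}:  v_{7} + v_{8} = v_{2}  so sig = [2:1]
  {4,7}:  v_{4} + v_{7} = v_{2} + v_{6}  so sig = [2:1,1]
  {1,6}:  v_{1} + v_{6} = 2·v_{8}  so sig = [2:2]
  {2,4}:  v_{2} + v_{4} = 2·v_{6}  so sig = [2:2]
  {4,5}:  v_{4} + v_{5} = 2·v_{8}  so sig = [2:2]
  {6,7}:  v_{6} + v_{7} = 2·v_{2}  so sig = [2:2]
  {1,4}:  v_{1} + v_{4} = 3·v_{8}  so sig = [2:3]

Sorted signature multiset PRS(X):
{ [2:] ×3,  [2:1] ×11,  [2:1,1],  [2:2] ×4,  [2:3] }


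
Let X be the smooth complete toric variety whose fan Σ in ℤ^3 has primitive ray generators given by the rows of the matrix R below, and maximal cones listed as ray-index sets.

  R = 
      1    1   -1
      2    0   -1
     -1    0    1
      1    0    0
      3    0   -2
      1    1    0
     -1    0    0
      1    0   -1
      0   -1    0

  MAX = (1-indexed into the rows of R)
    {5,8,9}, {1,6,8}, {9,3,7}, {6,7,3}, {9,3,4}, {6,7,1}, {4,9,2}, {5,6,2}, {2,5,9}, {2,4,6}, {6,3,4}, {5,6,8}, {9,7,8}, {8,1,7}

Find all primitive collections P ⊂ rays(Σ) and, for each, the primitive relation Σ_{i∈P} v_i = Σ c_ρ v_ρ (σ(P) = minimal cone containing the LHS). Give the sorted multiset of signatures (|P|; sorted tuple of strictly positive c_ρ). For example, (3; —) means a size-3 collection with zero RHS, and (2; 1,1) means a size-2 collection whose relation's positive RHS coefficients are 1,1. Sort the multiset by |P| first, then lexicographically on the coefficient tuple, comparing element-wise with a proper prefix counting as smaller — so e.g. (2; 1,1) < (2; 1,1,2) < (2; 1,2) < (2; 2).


Primitive collections (16):

  • {3,8}:  v_{3} + v_{8} = 0 ; sig = (2; —)
  • {4,7}:  v_{4} + v_{7} = 0 ; sig = (2; —)
  • {1,9}:  v_{1} + v_{9} = v_{8} ; sig = (2; 1)
  • {2,3}:  v_{2} + v_{3} = v_{4} ; sig = (2; 1)
  • {2,7}:  v_{2} + v_{7} = v_{8} ; sig = (2; 1)
  • {2,8}:  v_{2} + v_{8} = v_{5} ; sig = (2; 1)
  • {3,5}:  v_{3} + v_{5} = v_{2} ; sig = (2; 1)
  • {4,8}:  v_{4} + v_{8} = v_{2} ; sig = (2; 1)
  • {6,9}:  v_{6} + v_{9} = v_{4} ; sig = (2; 1)
  • {1,3}:  v_{1} + v_{3} = v_{6} + v_{7} ; sig = (2; 1,1)
  • {1,4}:  v_{1} + v_{4} = v_{6} + v_{8} ; sig = (2; 1,1)
  • {1,2}:  v_{1} + v_{2} = v_{6} + 2·v_{8} ; sig = (2; 1,2)
  • {1,5}:  v_{1} + v_{5} = v_{6} + 3·v_{8} ; sig = (2; 1,3)
  • {4,5}:  v_{4} + v_{5} = 2·v_{2} ; sig = (2; 2)
  • {5,7}:  v_{5} + v_{7} = 2·v_{8} ; sig = (2; 2)
  • {6,7,8}:  v_{6} + v_{7} + v_{8} = v_{1} ; sig = (3; 1)

so the primitive-relation signature multiset is
    |P|=2: 15 collections, coeffs (), (), (1), (1), (1), (1), (1), (1), (1), (1,1), (1,1), (1,2), (1,3), (2), (2)
    |P|=3: 1 collection, coeffs (1)
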